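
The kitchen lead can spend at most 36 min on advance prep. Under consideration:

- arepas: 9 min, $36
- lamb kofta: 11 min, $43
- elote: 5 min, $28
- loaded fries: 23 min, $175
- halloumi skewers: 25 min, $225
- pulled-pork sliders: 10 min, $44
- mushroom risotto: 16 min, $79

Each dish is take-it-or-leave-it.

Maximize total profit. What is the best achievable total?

Ranking by ratio (profit/min): halloumi skewers 9.00, loaded fries 7.61, elote 5.60, mushroom risotto 4.94.
Filling by ratio: elote + halloumi skewers for 253, with 6 min left unused.
Dropping elote frees 5 min; slotting in pulled-pork sliders (10 min) lifts the total to 269 at 35 min.
An exhaustive check of the 128 subsets confirms 269.

269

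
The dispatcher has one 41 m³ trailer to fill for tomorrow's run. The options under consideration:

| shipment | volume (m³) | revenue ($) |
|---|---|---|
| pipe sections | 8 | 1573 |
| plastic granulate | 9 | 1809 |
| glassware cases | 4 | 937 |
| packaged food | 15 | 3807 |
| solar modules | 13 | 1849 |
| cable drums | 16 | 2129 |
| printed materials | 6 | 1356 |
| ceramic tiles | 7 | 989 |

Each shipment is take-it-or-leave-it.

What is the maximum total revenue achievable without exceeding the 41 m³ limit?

8898

Density check — packaged food 253.80, glassware cases 234.25, printed materials 226.00 are the best per m³.
Plastic granulate + glassware cases + packaged food + printed materials + ceramic tiles uses 41 of the 41 m³ and totals 8898.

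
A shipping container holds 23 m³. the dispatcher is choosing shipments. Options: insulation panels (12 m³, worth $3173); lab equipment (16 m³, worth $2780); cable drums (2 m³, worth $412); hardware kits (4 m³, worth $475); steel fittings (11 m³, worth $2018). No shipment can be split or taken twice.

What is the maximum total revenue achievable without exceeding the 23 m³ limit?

Filling by ratio: insulation panels + cable drums + hardware kits for 4060, with 5 m³ left unused.
The 6 m³ tied up in cable drums and hardware kits is better spent on steel fittings — total rises to 5191 (23 m³).

5191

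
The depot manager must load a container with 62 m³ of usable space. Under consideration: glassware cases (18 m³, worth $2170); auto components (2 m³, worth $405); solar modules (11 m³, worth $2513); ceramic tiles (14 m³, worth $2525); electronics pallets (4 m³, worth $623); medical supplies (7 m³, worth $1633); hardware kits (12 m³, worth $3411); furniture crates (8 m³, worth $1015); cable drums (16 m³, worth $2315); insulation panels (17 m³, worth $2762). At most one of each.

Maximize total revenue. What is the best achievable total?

Greedy by ratio would take auto components + solar modules + ceramic tiles + electronics pallets + medical supplies + hardware kits + furniture crates: 58 m³ used, total 12125.
The 14 m³ tied up in auto components and electronics pallets and furniture crates is better spent on insulation panels — total rises to 12844 (61 m³).
Next best is auto components + solar modules + ceramic tiles + medical supplies + hardware kits + cable drums at 12802 (62 m³) — short by 42.

12844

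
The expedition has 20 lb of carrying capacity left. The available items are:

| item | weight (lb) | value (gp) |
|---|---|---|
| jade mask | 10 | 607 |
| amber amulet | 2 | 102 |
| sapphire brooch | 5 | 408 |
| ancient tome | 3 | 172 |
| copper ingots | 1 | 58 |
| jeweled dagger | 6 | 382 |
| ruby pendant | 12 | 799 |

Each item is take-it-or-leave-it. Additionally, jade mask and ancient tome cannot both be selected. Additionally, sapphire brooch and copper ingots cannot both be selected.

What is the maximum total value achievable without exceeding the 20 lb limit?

1379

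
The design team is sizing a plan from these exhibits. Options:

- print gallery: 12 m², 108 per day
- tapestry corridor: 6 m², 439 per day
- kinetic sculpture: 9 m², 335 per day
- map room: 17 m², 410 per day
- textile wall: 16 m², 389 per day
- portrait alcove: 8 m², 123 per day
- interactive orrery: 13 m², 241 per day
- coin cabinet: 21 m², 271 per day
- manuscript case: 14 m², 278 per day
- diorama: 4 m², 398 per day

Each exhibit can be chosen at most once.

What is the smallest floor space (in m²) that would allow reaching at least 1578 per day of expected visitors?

Look for the lowest-floor combination reaching 1578.
tapestry corridor + kinetic sculpture + map room + diorama: 1582 expected visitors at 36 m².
Below 36 m² the best achievable stays under 1578.

36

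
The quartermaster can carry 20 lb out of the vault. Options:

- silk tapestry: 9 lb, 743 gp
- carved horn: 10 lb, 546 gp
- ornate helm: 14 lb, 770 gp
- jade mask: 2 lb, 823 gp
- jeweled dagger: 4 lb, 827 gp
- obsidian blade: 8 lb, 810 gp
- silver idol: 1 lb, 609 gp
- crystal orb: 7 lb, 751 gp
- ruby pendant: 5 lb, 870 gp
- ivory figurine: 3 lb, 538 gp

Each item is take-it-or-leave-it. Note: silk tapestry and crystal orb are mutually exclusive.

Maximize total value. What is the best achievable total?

Taking the top-ratio items first gives jade mask + jeweled dagger + silver idol + ruby pendant + ivory figurine for 3667 (15 lb).
Replace ivory figurine with obsidian blade: the trade gains 272 net, giving 3939 at 20 lb.
Next best is jade mask + jeweled dagger + silver idol + crystal orb + ruby pendant at 3880 (19 lb) — short by 59.

3939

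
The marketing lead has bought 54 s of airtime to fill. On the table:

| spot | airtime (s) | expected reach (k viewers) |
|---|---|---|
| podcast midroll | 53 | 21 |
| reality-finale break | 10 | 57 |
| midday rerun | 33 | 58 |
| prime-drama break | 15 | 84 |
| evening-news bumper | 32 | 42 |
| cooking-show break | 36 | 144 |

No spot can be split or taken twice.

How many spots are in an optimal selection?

The maximum expected reach within 54 s is 228.
For example prime-drama break + cooking-show break achieves it, using 51 s.
All optima have 2 spots.

2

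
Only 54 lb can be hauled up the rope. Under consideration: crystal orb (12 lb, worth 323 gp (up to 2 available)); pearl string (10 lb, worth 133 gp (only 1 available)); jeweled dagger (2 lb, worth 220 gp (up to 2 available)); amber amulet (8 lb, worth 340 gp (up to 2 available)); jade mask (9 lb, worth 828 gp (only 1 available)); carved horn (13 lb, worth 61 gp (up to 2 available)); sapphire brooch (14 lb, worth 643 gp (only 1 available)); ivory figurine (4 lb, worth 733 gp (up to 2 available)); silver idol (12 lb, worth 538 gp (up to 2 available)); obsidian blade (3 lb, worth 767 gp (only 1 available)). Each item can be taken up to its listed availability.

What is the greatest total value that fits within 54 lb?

By value per lb: obsidian blade 255.67, ivory figurine 183.25, jeweled dagger 110.00, jade mask 92.00 lead.
Greedy by ratio would take 2×jeweled dagger + jade mask + sapphire brooch + 2×ivory figurine + silver idol + obsidian blade: 50 lb used, total 4682.
Dropping silver idol frees 12 lb; slotting in 2×amber amulet (16 lb) lifts the total to 4824 at 54 lb.
That's the maximum — no swap from here does better than 4824.

4824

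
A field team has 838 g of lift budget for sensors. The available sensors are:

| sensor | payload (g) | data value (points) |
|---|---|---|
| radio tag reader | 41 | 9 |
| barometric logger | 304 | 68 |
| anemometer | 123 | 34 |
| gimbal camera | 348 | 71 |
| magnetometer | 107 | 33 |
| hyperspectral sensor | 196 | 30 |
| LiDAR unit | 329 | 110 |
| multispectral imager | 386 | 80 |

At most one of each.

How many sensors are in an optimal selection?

3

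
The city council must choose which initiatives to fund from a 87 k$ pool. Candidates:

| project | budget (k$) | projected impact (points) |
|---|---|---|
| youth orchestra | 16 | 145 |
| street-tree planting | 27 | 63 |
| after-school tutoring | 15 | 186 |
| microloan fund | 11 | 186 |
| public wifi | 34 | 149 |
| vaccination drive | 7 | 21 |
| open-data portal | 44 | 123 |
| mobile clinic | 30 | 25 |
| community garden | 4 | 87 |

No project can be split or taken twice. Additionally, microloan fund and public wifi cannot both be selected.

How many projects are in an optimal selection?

6

The maximum projected impact within 87 k$ is 688.
One optimal bundle: youth orchestra + street-tree planting + after-school tutoring + microloan fund + vaccination drive + community garden (80 k$).
Any selection reaching 688 contains exactly 6 projects.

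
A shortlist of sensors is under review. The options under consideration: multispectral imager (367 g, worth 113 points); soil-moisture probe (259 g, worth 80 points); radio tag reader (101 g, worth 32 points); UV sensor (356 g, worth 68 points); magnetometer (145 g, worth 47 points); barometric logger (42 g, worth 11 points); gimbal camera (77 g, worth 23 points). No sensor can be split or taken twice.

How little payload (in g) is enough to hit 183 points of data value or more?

589

Minimise g subject to total data value ≥ 183.
multispectral imager + magnetometer + gimbal camera: 183 data value at 589 g.
Any bundle with less than 589 g falls short of 183.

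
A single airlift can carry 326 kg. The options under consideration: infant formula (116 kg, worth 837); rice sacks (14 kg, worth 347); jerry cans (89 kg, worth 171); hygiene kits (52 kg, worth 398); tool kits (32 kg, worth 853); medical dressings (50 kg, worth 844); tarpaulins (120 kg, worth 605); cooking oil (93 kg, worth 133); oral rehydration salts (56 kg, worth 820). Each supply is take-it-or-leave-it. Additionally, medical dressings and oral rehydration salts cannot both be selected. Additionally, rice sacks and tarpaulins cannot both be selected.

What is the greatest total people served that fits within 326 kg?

3279

Infant formula + rice sacks + hygiene kits + tool kits + medical dressings uses 264 of the 326 kg and totals 3279.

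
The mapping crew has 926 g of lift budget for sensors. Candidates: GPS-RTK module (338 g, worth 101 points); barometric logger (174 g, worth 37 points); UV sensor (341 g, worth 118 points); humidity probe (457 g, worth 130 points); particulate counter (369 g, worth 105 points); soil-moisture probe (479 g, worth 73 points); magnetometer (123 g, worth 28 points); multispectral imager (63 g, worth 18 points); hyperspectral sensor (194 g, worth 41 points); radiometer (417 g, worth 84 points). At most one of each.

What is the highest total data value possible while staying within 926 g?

276

The ratio heuristic lands on GPS-RTK module + UV sensor + magnetometer + multispectral imager (265) but leaves 61 g idle.
Replace GPS-RTK module and multispectral imager with humidity probe: the trade gains 11 net, giving 276 at 921 g.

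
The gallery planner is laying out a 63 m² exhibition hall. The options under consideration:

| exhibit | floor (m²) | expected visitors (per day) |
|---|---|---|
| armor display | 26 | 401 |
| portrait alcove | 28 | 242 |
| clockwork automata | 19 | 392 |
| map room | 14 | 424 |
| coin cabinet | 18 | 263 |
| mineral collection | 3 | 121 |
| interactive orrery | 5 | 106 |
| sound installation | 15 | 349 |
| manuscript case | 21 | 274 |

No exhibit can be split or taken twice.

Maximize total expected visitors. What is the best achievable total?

1401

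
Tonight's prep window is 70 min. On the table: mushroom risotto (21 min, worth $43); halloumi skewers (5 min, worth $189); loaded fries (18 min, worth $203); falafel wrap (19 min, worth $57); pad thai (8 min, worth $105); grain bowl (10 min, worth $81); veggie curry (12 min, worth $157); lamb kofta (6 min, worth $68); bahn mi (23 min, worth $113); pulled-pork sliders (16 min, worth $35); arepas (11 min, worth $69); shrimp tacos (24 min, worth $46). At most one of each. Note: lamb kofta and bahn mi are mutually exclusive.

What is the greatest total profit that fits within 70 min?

Halloumi skewers + loaded fries + pad thai + grain bowl + veggie curry + lamb kofta + arepas uses 70 of the 70 min and totals 872.

872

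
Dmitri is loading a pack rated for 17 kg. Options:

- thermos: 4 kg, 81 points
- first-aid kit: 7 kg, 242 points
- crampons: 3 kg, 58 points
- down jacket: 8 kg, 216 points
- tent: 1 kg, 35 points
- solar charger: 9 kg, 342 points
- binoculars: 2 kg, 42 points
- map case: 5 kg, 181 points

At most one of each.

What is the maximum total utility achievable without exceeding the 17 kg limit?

619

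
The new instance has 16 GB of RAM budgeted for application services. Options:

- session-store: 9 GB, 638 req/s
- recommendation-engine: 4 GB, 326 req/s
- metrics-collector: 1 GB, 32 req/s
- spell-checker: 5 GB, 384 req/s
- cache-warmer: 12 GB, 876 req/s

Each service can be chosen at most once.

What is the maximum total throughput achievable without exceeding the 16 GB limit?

1202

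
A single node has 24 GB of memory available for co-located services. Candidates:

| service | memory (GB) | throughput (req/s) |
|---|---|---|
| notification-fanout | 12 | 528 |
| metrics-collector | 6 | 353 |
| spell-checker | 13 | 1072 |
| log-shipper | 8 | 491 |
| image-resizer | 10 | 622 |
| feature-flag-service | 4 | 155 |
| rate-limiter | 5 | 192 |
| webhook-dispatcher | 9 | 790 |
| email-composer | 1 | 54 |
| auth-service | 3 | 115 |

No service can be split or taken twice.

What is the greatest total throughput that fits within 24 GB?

Density check — webhook-dispatcher 87.78, spell-checker 82.46, image-resizer 62.20 are the best per GB.
Spell-checker + webhook-dispatcher + email-composer uses 23 of the 24 GB and totals 1916.
The closest alternative, spell-checker + webhook-dispatcher, reaches only 1862.

1916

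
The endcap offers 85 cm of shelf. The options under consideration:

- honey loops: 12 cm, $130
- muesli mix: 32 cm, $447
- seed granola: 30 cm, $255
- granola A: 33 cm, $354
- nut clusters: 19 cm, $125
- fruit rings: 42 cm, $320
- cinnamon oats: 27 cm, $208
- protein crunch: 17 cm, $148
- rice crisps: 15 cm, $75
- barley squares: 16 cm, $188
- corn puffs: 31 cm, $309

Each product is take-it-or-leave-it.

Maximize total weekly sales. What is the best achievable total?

Density check — muesli mix 13.97, barley squares 11.75, honey loops 10.83 are the best per cm.
Taking the top-ratio products first gives honey loops + muesli mix + protein crunch + barley squares for 913 (77 cm).
Dropping honey loops and protein crunch frees 29 cm; slotting in granola A (33 cm) lifts the total to 989 at 81 cm.
Every other selection either busts 85 cm or fails to beat 989.

989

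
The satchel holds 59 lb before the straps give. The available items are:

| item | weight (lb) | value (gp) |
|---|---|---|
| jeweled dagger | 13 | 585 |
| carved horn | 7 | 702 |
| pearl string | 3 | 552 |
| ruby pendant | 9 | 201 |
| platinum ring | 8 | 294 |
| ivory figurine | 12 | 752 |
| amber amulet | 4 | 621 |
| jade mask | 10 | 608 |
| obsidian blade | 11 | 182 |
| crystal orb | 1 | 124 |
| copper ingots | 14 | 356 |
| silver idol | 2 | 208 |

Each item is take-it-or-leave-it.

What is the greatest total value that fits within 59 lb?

By value per lb: pearl string 184.00, amber amulet 155.25, crystal orb 124.00 lead.
The ratio heuristic lands on jeweled dagger + carved horn + pearl string + ivory figurine + amber amulet + jade mask + crystal orb + silver idol (4152) but leaves 7 lb idle.
Replace crystal orb with platinum ring: the trade gains 170 net, giving 4322 at 59 lb.
An exhaustive check of the 4096 subsets confirms 4322.

4322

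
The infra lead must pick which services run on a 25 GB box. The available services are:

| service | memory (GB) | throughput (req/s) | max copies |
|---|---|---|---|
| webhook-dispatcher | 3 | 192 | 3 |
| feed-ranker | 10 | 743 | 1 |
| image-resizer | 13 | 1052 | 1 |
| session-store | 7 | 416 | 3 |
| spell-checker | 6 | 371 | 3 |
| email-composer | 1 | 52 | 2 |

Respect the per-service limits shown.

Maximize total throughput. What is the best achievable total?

1899

By throughput per GB: image-resizer 80.92, feed-ranker 74.30, webhook-dispatcher 64.00, spell-checker 61.83 lead.
The ratio ordering already packs tightly: feed-ranker + image-resizer + 2×email-composer, 25 GB, 1899.
No other feasible combination exceeds 1899.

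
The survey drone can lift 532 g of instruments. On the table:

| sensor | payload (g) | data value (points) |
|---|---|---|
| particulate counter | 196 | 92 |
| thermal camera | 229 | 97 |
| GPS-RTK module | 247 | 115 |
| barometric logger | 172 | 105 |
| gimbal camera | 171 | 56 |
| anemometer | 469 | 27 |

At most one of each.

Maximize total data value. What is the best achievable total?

220

Taking the top-ratio sensors first gives particulate counter + barometric logger for 197 (368 g).
The 196 g tied up in particulate counter is better spent on GPS-RTK module — total rises to 220 (419 g).
That's the maximum — no swap from here does better than 220.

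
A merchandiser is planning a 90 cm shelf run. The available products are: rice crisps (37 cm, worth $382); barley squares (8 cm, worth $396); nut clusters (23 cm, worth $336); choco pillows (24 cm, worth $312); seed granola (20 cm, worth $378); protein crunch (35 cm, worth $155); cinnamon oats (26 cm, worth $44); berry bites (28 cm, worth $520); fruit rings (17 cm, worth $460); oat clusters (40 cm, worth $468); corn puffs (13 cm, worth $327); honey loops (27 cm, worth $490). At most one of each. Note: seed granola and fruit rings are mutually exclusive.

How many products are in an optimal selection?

5

Optimal total is 2039.
One optimal bundle: barley squares + nut clusters + berry bites + fruit rings + corn puffs (89 cm).
Every optimal selection uses 5 products.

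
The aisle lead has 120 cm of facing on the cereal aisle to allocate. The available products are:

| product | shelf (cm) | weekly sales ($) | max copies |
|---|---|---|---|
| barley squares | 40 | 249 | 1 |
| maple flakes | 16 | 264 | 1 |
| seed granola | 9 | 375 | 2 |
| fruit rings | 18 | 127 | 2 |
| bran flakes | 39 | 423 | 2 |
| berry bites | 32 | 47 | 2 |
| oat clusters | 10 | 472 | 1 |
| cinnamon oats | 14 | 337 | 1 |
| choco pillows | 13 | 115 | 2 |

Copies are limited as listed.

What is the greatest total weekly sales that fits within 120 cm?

Greedy by ratio would take maple flakes + 2×seed granola + bran flakes + oat clusters + cinnamon oats + choco pillows: 110 cm used, total 2361.
Replace maple flakes and choco pillows with bran flakes: the trade gains 44 net, giving 2405 at 120 cm.

2405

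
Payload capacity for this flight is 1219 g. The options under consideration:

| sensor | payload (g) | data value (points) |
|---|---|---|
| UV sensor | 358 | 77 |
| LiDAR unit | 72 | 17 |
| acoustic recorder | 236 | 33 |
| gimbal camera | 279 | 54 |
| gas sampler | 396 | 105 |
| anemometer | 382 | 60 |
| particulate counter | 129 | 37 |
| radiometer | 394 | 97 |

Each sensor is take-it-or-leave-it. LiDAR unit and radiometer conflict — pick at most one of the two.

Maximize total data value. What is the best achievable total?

293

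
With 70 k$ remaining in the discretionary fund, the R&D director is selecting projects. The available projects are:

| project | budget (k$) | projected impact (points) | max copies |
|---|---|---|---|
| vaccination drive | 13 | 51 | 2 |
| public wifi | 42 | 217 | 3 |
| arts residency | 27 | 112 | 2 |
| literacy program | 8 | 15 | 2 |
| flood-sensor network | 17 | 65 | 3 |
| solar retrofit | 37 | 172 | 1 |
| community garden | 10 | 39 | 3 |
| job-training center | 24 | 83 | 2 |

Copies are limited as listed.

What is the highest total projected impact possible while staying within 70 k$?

329

The ratio ordering already packs tightly: public wifi + arts residency, 69 k$, 329.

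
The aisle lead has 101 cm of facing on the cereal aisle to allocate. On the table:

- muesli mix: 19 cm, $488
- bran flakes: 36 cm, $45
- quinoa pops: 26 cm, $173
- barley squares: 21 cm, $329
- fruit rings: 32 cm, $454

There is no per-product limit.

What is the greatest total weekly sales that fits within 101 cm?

2440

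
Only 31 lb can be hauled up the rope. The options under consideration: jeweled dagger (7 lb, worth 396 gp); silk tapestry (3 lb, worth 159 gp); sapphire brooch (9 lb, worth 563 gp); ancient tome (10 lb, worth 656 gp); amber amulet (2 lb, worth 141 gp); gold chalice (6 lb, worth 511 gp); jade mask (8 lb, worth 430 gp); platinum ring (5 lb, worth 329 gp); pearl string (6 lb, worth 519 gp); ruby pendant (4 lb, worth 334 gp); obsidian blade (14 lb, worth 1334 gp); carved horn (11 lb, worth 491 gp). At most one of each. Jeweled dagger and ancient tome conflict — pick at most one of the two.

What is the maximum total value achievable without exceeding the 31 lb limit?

The ratio ordering already packs tightly: gold chalice + pearl string + ruby pendant + obsidian blade, 30 lb, 2698.
Every other selection either busts 31 lb or breaks a pairing rule or fails to beat 2698.

2698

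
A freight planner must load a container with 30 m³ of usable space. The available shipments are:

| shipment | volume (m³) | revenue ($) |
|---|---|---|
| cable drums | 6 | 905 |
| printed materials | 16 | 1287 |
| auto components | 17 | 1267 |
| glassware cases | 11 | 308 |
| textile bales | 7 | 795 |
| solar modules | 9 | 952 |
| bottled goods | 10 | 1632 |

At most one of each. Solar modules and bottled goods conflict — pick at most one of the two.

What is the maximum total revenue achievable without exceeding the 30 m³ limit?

3332

Ranking by ratio (revenue/m³): bottled goods 163.20, cable drums 150.83, textile bales 113.57, solar modules 105.78.
Best packing: cable drums + textile bales + bottled goods — 23 m³, 3332 total.
Every other selection either busts 30 m³ or breaks a pairing rule or fails to beat 3332.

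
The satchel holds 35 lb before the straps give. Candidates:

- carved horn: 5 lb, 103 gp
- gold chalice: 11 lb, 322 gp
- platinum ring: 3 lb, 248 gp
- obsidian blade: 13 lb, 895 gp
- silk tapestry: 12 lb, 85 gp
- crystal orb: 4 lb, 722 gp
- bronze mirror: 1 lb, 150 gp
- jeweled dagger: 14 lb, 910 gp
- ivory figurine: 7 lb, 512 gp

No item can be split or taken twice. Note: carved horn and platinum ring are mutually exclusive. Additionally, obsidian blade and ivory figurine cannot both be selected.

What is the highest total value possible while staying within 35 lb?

Ranking by ratio (value/lb): crystal orb 180.50, bronze mirror 150.00, platinum ring 82.67, ivory figurine 73.14.
Best packing: platinum ring + obsidian blade + crystal orb + bronze mirror + jeweled dagger — 35 lb, 2925 total.
Next best is platinum ring + obsidian blade + crystal orb + jeweled dagger at 2775 (34 lb) — short by 150.

2925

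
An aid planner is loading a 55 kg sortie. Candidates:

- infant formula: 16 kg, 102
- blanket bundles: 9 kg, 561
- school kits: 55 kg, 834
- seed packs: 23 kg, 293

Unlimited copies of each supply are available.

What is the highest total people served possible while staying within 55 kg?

3366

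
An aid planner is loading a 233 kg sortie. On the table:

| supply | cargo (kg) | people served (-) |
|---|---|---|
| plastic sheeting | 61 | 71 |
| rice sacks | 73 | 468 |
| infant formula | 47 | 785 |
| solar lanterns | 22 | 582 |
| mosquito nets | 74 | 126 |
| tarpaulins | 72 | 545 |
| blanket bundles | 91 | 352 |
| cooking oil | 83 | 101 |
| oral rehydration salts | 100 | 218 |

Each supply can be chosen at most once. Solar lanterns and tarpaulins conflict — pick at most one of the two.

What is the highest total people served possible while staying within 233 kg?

Density check — solar lanterns 26.45, infant formula 16.70, tarpaulins 7.57 are the best per kg.
Best packing: rice sacks + infant formula + solar lanterns + blanket bundles — 233 kg, 2187 total.
Nothing else feasible within 233 kg beats 2187.

2187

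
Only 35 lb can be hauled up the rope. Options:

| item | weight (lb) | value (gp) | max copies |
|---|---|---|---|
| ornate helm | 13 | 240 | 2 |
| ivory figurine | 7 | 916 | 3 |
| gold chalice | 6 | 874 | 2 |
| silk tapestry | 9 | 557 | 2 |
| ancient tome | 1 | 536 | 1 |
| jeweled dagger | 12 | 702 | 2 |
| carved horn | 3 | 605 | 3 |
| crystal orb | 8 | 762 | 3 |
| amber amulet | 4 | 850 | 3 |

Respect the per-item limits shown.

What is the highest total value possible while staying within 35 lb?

6691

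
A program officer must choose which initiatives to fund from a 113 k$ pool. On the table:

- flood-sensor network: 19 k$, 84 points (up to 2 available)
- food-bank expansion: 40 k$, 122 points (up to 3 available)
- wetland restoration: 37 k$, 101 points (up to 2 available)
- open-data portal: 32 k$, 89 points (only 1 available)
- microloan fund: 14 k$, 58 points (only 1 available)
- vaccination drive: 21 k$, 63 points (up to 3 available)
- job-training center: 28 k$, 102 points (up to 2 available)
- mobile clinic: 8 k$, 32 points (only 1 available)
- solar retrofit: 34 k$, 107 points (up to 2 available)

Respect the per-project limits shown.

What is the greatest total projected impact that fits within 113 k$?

430

A density-first pass picks 2×flood-sensor network + microloan fund + vaccination drive + job-training center + mobile clinic — 423 at 109 k$.
The 29 k$ tied up in vaccination drive and mobile clinic is better spent on job-training center — total rises to 430 (108 k$).
Every other selection either busts 113 k$ or exceeds an availability limit or fails to beat 430.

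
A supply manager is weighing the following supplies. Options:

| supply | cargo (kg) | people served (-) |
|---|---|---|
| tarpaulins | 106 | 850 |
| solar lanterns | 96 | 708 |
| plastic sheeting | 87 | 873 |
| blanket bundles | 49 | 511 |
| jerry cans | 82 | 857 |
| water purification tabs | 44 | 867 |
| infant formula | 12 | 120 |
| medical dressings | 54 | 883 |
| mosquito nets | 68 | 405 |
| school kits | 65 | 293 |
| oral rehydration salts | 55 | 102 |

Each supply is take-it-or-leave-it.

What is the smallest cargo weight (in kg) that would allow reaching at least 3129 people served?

Look for the lowest-cargo combination reaching 3129.
plastic sheeting + blanket bundles + water purification tabs + medical dressings reaches 3134 using 234 kg.
No combination under 234 kg hits 3129.

234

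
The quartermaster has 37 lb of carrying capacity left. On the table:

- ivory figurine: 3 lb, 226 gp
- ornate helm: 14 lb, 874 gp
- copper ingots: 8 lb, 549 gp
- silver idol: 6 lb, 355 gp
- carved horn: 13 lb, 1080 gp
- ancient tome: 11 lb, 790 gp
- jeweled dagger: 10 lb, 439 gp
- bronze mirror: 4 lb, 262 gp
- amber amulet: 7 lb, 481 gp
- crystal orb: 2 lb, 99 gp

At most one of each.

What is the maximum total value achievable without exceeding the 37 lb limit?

2744

Greedy by ratio would take ivory figurine + carved horn + ancient tome + amber amulet + crystal orb: 36 lb used, total 2676.
The 7 lb tied up in amber amulet is better spent on copper ingots — total rises to 2744 (37 lb).
The closest alternative, ivory figurine + silver idol + carved horn + ancient tome + bronze mirror, reaches only 2713.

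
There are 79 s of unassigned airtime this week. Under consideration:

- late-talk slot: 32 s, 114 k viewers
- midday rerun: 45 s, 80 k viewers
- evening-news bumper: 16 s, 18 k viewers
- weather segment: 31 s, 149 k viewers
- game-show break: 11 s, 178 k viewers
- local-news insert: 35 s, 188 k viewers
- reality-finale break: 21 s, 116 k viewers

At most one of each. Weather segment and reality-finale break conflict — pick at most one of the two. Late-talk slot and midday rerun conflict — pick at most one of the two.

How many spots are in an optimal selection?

Optimal total is 515.
One optimal bundle: weather segment + game-show break + local-news insert (77 s).
All optima have 3 spots.

3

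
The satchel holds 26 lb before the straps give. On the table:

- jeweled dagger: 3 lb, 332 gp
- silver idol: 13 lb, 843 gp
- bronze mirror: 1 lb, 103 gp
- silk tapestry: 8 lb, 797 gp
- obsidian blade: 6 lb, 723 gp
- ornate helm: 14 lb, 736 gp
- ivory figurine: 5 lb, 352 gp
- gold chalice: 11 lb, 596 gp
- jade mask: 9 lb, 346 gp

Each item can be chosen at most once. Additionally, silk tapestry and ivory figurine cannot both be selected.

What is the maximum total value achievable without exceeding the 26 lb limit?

2219

Density check — obsidian blade 120.50, jeweled dagger 110.67, bronze mirror 103.00, silk tapestry 99.62 are the best per lb.
Taking bronze mirror + silk tapestry + obsidian blade + gold chalice: 26 lb used, 2219 in value.
An exhaustive check of the 512 subsets confirms 2219.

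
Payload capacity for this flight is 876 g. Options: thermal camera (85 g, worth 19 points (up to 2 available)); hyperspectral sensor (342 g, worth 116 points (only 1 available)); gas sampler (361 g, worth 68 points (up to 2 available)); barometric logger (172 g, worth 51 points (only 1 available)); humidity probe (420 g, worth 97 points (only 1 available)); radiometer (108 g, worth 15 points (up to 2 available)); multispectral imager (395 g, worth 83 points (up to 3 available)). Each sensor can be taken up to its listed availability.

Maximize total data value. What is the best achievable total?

235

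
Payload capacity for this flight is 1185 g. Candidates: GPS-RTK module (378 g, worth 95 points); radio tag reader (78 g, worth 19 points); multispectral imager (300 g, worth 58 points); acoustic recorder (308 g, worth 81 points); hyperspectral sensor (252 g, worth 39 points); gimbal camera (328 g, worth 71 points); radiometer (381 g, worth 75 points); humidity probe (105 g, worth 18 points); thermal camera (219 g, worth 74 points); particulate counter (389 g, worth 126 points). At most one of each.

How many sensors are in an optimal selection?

Best achievable data value is 332.
GPS-RTK module + radio tag reader + humidity probe + thermal camera + particulate counter hits 332 at 1169 g.
Every optimal selection uses 5 sensors.

5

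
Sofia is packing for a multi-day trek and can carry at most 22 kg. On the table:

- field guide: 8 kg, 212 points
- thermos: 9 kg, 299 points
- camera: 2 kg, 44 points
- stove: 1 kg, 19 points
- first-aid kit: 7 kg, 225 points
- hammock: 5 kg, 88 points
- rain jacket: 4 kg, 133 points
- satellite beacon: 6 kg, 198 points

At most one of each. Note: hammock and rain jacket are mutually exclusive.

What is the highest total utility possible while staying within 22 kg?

A density-first pass picks thermos + camera + stove + rain jacket + satellite beacon — 693 at 22 kg.
The 7 kg tied up in camera and stove and rain jacket is better spent on first-aid kit — total rises to 722 (22 kg).
Every other selection either busts 22 kg or breaks a pairing rule or fails to beat 722.

722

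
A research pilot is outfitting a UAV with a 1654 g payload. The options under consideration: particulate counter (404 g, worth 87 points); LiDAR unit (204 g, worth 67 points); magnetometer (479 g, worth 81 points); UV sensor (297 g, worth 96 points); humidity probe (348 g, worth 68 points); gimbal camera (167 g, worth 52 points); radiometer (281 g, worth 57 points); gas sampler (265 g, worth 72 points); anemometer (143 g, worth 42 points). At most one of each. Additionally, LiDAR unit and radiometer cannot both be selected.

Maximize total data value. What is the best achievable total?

417

The ratio heuristic lands on particulate counter + LiDAR unit + UV sensor + gimbal camera + gas sampler + anemometer (416) but leaves 174 g idle.
Dropping LiDAR unit frees 204 g; slotting in humidity probe (348 g) lifts the total to 417 at 1624 g.
Next best is particulate counter + LiDAR unit + UV sensor + gimbal camera + gas sampler + anemometer at 416 (1480 g) — short by 1.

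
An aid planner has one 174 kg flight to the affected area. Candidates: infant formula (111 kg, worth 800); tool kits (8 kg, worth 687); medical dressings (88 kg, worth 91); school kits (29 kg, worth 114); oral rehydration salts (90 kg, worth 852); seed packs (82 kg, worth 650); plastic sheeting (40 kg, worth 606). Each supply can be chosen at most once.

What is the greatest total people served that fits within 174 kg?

Density check — tool kits 85.88, plastic sheeting 15.15, oral rehydration salts 9.47 are the best per kg.
Best packing: tool kits + school kits + oral rehydration salts + plastic sheeting — 167 kg, 2259 total.
The closest alternative, tool kits + oral rehydration salts + plastic sheeting, reaches only 2145.

2259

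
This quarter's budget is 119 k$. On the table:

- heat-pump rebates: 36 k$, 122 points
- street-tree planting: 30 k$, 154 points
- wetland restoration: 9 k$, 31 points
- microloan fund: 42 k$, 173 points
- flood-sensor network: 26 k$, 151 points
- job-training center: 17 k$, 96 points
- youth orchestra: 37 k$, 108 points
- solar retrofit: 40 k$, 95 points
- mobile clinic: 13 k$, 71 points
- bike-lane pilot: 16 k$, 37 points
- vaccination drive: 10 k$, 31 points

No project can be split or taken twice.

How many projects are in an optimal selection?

4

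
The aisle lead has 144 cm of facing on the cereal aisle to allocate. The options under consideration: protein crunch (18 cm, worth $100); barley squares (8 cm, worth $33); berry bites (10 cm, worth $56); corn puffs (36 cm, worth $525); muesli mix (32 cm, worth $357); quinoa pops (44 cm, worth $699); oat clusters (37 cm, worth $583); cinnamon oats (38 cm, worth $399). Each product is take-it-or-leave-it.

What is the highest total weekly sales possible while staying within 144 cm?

Filling by ratio: barley squares + berry bites + corn puffs + quinoa pops + oat clusters for 1896, with 9 cm left unused.
The 10 cm tied up in berry bites is better spent on protein crunch — total rises to 1940 (143 cm).

1940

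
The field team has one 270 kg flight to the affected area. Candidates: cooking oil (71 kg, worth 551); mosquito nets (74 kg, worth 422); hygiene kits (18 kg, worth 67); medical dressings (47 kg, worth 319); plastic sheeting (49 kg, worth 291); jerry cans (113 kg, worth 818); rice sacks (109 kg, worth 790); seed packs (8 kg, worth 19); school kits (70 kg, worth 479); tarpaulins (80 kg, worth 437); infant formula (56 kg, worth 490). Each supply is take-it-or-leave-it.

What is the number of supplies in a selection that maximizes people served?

Optimal total is 1945.
One optimal bundle: cooking oil + hygiene kits + jerry cans + seed packs + infant formula (266 kg).
Every optimal selection uses 5 supplies.

5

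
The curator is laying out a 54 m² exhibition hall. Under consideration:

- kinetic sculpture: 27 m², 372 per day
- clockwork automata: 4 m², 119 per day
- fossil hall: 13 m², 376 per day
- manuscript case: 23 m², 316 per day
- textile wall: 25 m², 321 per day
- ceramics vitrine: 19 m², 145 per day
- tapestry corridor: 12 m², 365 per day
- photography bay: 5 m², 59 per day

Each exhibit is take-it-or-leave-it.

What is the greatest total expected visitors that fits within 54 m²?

1181

Taking the top-ratio exhibits first gives clockwork automata + fossil hall + manuscript case + tapestry corridor for 1176 (52 m²).
Replace manuscript case with textile wall: the trade gains 5 net, giving 1181 at 54 m².
Next best is clockwork automata + fossil hall + manuscript case + tapestry corridor at 1176 (52 m²) — short by 5.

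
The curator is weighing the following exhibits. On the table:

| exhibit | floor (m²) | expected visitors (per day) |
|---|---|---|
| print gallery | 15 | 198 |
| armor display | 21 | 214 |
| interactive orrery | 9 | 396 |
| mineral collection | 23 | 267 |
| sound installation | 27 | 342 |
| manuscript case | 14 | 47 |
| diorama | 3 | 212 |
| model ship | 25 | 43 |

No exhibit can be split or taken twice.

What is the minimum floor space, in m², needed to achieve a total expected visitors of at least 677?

Need the lightest bundle worth ≥ 677.
print gallery + interactive orrery + diorama reaches 806 using 27 m².
Below 27 m² the best achievable stays under 677.

27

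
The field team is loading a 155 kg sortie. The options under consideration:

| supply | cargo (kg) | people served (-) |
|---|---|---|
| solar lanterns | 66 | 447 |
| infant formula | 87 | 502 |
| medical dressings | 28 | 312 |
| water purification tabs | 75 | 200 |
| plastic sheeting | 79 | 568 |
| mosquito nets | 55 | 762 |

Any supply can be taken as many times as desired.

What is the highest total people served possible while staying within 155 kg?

1836

Medical dressings + 2×mosquito nets uses 138 of the 155 kg and totals 1836.
That's the maximum — no swap from here does better than 1836.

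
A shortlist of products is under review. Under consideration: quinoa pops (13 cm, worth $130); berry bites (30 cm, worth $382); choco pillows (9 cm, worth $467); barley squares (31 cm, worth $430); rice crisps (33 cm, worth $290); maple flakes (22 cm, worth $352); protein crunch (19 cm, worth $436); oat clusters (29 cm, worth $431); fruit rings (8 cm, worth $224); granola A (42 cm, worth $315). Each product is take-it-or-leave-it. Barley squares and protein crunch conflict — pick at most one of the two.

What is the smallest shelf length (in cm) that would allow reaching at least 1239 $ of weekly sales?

Minimise cm subject to total weekly sales ≥ 1239.
Taking quinoa pops + choco pillows + protein crunch + fruit rings gives 1257 (≥ 1239) for 49 cm.
Any bundle with less than 49 cm falls short of 1239.

49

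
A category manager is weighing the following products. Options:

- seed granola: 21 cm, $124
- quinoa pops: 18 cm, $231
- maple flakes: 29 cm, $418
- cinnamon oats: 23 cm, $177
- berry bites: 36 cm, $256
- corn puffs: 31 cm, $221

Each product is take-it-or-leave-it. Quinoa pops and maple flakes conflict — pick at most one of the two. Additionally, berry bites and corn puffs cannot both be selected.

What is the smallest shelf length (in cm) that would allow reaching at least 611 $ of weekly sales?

Need the lightest bundle worth ≥ 611.
maple flakes + corn puffs reaches 639 using 60 cm.
No combination under 60 cm hits 611.

60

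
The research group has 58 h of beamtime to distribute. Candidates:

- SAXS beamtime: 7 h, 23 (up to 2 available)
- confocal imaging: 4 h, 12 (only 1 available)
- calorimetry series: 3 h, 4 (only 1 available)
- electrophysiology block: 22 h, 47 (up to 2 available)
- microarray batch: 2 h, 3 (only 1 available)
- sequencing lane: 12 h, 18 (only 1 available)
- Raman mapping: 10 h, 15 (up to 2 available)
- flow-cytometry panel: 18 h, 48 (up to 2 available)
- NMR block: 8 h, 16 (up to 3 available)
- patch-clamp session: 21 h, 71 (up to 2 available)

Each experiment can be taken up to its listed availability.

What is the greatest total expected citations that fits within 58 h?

Taking 2×SAXS beamtime + microarray batch + 2×patch-clamp session: 58 h used, 191 in expected citations.
That's the maximum — no swap from here does better than 191.

191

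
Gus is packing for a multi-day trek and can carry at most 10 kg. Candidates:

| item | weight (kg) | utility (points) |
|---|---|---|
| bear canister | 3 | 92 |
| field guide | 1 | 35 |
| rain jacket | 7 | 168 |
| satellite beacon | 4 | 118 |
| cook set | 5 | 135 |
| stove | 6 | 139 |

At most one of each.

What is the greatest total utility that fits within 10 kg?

288

The ratio heuristic lands on bear canister + field guide + satellite beacon (245) but leaves 2 kg idle.
The 3 kg tied up in bear canister is better spent on cook set — total rises to 288 (10 kg).
Next best is bear canister + field guide + stove at 266 (10 kg) — short by 22.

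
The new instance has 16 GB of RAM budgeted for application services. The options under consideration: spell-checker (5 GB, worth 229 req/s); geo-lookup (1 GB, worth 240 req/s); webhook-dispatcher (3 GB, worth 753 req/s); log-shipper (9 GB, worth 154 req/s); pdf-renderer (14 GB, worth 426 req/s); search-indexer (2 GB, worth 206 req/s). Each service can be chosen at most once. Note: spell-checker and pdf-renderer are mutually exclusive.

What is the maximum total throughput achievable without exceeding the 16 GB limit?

Spell-checker + geo-lookup + webhook-dispatcher + search-indexer uses 11 of the 16 GB and totals 1428.
Runner-up geo-lookup + webhook-dispatcher + log-shipper + search-indexer tops out at 1353.

1428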